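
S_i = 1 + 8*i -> [1, 9, 17, 25, 33]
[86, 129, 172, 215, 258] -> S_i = 86 + 43*i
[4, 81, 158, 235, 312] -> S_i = 4 + 77*i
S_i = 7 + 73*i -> [7, 80, 153, 226, 299]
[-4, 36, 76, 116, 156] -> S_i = -4 + 40*i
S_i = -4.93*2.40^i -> [-4.93, -11.83, -28.4, -68.15, -163.57]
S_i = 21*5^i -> [21, 105, 525, 2625, 13125]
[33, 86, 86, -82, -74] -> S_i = Random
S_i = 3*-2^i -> [3, -6, 12, -24, 48]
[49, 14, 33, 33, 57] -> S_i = Random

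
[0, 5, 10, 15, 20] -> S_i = 0 + 5*i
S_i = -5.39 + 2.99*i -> [-5.39, -2.4, 0.59, 3.58, 6.57]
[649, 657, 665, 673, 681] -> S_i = 649 + 8*i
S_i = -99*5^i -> [-99, -495, -2475, -12375, -61875]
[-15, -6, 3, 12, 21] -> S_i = -15 + 9*i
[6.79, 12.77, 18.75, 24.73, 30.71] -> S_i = 6.79 + 5.98*i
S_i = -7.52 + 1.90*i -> [-7.52, -5.62, -3.72, -1.82, 0.08]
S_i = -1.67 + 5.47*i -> [-1.67, 3.8, 9.27, 14.74, 20.21]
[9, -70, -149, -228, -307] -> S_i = 9 + -79*i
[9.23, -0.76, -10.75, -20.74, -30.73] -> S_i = 9.23 + -9.99*i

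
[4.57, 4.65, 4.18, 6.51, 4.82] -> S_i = Random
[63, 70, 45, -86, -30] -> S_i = Random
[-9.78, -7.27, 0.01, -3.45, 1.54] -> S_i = Random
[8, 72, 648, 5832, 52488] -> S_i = 8*9^i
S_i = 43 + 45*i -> [43, 88, 133, 178, 223]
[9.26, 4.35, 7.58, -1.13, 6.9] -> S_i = Random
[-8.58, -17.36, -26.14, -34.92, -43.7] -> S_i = -8.58 + -8.78*i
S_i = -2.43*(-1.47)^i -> [-2.43, 3.57, -5.25, 7.72, -11.35]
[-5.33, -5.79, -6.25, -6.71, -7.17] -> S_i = -5.33 + -0.46*i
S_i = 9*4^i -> [9, 36, 144, 576, 2304]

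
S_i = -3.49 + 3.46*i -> [-3.49, -0.03, 3.43, 6.89, 10.35]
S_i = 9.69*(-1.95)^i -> [9.69, -18.9, 36.85, -71.85, 140.11]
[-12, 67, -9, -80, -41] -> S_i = Random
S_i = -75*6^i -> [-75, -450, -2700, -16200, -97200]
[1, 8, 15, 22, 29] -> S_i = 1 + 7*i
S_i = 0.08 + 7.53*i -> [0.08, 7.61, 15.14, 22.67, 30.2]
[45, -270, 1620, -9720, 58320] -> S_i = 45*-6^i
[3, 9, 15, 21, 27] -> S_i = 3 + 6*i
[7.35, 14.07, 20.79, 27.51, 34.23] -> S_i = 7.35 + 6.72*i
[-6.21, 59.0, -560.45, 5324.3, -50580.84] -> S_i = -6.21*(-9.50)^i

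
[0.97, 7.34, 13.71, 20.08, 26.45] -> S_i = 0.97 + 6.37*i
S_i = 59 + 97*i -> [59, 156, 253, 350, 447]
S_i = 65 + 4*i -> [65, 69, 73, 77, 81]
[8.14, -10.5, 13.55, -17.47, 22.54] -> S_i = 8.14*(-1.29)^i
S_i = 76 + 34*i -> [76, 110, 144, 178, 212]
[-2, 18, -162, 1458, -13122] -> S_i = -2*-9^i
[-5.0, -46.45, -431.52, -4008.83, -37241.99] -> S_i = -5.00*9.29^i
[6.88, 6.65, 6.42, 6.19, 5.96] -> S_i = 6.88 + -0.23*i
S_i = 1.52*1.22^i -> [1.52, 1.85, 2.26, 2.76, 3.37]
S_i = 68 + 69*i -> [68, 137, 206, 275, 344]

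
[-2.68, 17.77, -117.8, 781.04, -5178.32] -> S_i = -2.68*(-6.63)^i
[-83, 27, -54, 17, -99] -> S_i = Random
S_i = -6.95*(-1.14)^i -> [-6.95, 7.92, -9.03, 10.3, -11.74]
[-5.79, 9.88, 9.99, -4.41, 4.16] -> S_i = Random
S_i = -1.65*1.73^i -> [-1.65, -2.85, -4.94, -8.54, -14.78]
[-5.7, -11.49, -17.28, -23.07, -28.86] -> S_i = -5.70 + -5.79*i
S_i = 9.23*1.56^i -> [9.23, 14.4, 22.46, 35.04, 54.66]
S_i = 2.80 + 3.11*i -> [2.8, 5.91, 9.02, 12.13, 15.24]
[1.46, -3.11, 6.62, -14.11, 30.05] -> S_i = 1.46*(-2.13)^i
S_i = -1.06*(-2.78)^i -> [-1.06, 2.95, -8.19, 22.77, -63.31]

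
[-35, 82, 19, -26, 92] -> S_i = Random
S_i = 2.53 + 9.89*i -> [2.53, 12.42, 22.31, 32.2, 42.09]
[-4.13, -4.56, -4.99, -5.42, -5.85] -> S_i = -4.13 + -0.43*i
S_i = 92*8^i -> [92, 736, 5888, 47104, 376832]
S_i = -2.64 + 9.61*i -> [-2.64, 6.97, 16.58, 26.19, 35.8]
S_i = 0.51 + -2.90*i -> [0.51, -2.39, -5.29, -8.19, -11.09]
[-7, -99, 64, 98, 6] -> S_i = Random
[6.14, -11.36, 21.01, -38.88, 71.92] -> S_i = 6.14*(-1.85)^i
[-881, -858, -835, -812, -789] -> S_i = -881 + 23*i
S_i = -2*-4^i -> [-2, 8, -32, 128, -512]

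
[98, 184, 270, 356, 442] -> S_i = 98 + 86*i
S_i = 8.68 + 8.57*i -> [8.68, 17.25, 25.82, 34.39, 42.96]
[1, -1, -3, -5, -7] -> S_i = 1 + -2*i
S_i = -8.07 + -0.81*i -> [-8.07, -8.88, -9.69, -10.5, -11.31]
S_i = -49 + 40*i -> [-49, -9, 31, 71, 111]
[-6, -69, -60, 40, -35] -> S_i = Random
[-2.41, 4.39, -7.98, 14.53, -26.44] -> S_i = -2.41*(-1.82)^i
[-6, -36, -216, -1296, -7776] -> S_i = -6*6^i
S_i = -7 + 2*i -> [-7, -5, -3, -1, 1]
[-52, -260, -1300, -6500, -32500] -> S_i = -52*5^i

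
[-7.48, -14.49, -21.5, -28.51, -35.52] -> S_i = -7.48 + -7.01*i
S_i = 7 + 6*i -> [7, 13, 19, 25, 31]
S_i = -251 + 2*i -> [-251, -249, -247, -245, -243]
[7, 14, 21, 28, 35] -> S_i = 7 + 7*i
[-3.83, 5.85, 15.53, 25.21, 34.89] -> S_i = -3.83 + 9.68*i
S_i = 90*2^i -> [90, 180, 360, 720, 1440]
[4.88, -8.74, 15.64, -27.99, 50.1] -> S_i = 4.88*(-1.79)^i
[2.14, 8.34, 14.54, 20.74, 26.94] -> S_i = 2.14 + 6.20*i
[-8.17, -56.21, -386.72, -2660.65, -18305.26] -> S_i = -8.17*6.88^i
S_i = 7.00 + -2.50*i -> [7.0, 4.5, 2.0, -0.5, -3.0]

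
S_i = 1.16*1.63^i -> [1.16, 1.89, 3.08, 5.02, 8.19]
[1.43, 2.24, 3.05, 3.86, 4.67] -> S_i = 1.43 + 0.81*i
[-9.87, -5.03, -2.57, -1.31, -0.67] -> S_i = -9.87*0.51^i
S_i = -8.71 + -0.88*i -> [-8.71, -9.59, -10.47, -11.35, -12.23]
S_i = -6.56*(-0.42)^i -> [-6.56, 2.76, -1.16, 0.49, -0.2]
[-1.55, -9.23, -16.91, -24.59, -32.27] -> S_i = -1.55 + -7.68*i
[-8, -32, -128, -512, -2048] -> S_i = -8*4^i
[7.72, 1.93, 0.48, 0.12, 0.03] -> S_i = 7.72*0.25^i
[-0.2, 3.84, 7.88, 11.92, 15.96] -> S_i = -0.20 + 4.04*i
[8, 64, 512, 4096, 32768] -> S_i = 8*8^i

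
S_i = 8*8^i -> [8, 64, 512, 4096, 32768]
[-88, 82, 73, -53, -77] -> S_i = Random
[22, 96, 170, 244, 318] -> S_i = 22 + 74*i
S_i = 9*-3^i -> [9, -27, 81, -243, 729]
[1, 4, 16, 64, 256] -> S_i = 1*4^i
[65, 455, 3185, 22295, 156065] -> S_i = 65*7^i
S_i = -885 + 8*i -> [-885, -877, -869, -861, -853]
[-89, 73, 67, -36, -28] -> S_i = Random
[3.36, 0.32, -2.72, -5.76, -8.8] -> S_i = 3.36 + -3.04*i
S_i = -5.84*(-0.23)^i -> [-5.84, 1.34, -0.31, 0.07, -0.02]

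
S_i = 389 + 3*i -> [389, 392, 395, 398, 401]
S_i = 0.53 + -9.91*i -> [0.53, -9.38, -19.29, -29.2, -39.11]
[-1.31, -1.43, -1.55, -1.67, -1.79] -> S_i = -1.31 + -0.12*i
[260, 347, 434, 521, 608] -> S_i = 260 + 87*i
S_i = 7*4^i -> [7, 28, 112, 448, 1792]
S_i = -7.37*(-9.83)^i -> [-7.37, 72.45, -712.15, 7000.48, -68814.75]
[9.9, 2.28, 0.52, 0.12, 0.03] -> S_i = 9.90*0.23^i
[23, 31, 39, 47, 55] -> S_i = 23 + 8*i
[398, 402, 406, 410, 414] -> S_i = 398 + 4*i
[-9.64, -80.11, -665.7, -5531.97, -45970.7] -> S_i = -9.64*8.31^i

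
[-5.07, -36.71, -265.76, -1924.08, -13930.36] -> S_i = -5.07*7.24^i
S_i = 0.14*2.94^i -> [0.14, 0.41, 1.21, 3.56, 10.46]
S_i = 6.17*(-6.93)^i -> [6.17, -42.76, 296.31, -2053.45, 14230.43]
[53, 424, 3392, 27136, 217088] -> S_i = 53*8^i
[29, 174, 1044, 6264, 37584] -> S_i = 29*6^i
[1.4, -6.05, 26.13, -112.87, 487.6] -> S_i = 1.40*(-4.32)^i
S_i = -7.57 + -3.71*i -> [-7.57, -11.28, -14.99, -18.7, -22.41]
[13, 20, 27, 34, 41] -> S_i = 13 + 7*i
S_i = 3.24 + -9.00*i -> [3.24, -5.76, -14.76, -23.76, -32.76]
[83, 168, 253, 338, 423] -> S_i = 83 + 85*i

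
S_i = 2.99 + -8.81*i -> [2.99, -5.82, -14.63, -23.44, -32.25]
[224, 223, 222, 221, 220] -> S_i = 224 + -1*i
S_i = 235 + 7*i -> [235, 242, 249, 256, 263]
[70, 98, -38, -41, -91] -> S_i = Random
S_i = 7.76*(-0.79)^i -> [7.76, -6.13, 4.84, -3.83, 3.02]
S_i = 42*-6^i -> [42, -252, 1512, -9072, 54432]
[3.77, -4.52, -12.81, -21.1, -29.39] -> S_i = 3.77 + -8.29*i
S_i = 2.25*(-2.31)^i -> [2.25, -5.2, 12.01, -27.73, 64.07]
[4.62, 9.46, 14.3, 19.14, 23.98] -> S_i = 4.62 + 4.84*i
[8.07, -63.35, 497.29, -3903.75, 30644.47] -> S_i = 8.07*(-7.85)^i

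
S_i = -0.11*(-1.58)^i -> [-0.11, 0.17, -0.27, 0.43, -0.69]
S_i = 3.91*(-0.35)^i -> [3.91, -1.37, 0.48, -0.17, 0.06]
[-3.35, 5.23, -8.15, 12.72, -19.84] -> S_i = -3.35*(-1.56)^i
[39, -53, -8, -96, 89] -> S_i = Random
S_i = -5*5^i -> [-5, -25, -125, -625, -3125]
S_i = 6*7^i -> [6, 42, 294, 2058, 14406]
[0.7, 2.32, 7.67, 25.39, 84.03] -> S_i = 0.70*3.31^i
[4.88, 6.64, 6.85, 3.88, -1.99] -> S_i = Random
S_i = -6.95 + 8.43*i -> [-6.95, 1.48, 9.91, 18.34, 26.77]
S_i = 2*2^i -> [2, 4, 8, 16, 32]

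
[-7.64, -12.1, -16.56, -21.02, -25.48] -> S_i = -7.64 + -4.46*i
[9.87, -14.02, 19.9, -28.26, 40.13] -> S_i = 9.87*(-1.42)^i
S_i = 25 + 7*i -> [25, 32, 39, 46, 53]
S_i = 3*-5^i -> [3, -15, 75, -375, 1875]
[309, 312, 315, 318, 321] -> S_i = 309 + 3*i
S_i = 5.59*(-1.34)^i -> [5.59, -7.49, 10.04, -13.45, 18.02]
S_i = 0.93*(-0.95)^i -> [0.93, -0.88, 0.84, -0.8, 0.76]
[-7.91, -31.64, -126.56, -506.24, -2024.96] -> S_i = -7.91*4.00^i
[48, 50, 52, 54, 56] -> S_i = 48 + 2*i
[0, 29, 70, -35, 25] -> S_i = Random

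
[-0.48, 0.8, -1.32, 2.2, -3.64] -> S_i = -0.48*(-1.66)^i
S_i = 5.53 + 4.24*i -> [5.53, 9.77, 14.01, 18.25, 22.49]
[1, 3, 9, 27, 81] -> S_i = 1*3^i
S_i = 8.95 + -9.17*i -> [8.95, -0.22, -9.39, -18.56, -27.73]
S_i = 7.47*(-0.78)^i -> [7.47, -5.83, 4.54, -3.54, 2.77]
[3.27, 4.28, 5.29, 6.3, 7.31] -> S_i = 3.27 + 1.01*i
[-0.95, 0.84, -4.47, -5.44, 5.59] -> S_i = Random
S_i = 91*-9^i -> [91, -819, 7371, -66339, 597051]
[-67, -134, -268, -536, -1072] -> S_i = -67*2^i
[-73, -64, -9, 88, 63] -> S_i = Random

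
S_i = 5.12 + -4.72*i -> [5.12, 0.4, -4.32, -9.04, -13.76]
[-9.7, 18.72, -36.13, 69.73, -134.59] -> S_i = -9.70*(-1.93)^i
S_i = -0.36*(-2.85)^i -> [-0.36, 1.03, -2.92, 8.33, -23.75]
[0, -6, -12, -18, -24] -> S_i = 0 + -6*i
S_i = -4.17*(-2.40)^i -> [-4.17, 10.01, -24.02, 57.65, -138.35]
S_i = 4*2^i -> [4, 8, 16, 32, 64]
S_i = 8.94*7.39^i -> [8.94, 66.07, 488.23, 3608.04, 26663.38]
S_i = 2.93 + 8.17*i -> [2.93, 11.1, 19.27, 27.44, 35.61]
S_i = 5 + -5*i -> [5, 0, -5, -10, -15]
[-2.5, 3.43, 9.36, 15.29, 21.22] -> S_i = -2.50 + 5.93*i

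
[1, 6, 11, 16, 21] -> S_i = 1 + 5*i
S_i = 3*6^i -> [3, 18, 108, 648, 3888]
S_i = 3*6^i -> [3, 18, 108, 648, 3888]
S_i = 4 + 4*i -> [4, 8, 12, 16, 20]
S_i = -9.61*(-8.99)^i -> [-9.61, 86.39, -776.68, 6982.36, -62771.45]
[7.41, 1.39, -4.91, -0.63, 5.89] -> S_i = Random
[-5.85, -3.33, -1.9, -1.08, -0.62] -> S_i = -5.85*0.57^i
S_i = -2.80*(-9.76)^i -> [-2.8, 27.33, -266.72, 2603.2, -25407.23]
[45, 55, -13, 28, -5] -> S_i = Random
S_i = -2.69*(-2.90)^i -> [-2.69, 7.8, -22.62, 65.61, -190.26]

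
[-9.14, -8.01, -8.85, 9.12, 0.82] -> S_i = Random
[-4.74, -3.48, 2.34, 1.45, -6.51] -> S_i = Random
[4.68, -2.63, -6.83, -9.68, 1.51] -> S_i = Random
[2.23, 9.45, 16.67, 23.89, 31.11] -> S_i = 2.23 + 7.22*i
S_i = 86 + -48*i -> [86, 38, -10, -58, -106]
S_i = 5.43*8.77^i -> [5.43, 47.62, 417.64, 3662.68, 32121.68]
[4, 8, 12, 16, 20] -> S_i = 4 + 4*i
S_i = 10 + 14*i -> [10, 24, 38, 52, 66]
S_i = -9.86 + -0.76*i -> [-9.86, -10.62, -11.38, -12.14, -12.9]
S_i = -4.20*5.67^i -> [-4.2, -23.81, -135.03, -765.59, -4340.92]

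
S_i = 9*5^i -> [9, 45, 225, 1125, 5625]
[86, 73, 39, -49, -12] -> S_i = Random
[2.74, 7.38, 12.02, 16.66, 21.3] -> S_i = 2.74 + 4.64*i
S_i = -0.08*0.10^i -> [-0.08, -0.01, -0.0, -0.0, -0.0]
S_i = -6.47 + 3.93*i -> [-6.47, -2.54, 1.39, 5.32, 9.25]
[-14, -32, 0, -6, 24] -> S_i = Random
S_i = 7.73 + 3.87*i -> [7.73, 11.6, 15.47, 19.34, 23.21]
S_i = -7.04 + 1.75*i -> [-7.04, -5.29, -3.54, -1.79, -0.04]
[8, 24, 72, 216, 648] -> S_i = 8*3^i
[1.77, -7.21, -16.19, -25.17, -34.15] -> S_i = 1.77 + -8.98*i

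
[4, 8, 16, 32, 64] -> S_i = 4*2^i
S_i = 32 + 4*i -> [32, 36, 40, 44, 48]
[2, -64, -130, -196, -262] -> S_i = 2 + -66*i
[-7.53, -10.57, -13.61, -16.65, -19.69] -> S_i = -7.53 + -3.04*i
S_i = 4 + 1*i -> [4, 5, 6, 7, 8]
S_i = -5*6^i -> [-5, -30, -180, -1080, -6480]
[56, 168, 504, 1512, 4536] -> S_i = 56*3^i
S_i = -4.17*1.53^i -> [-4.17, -6.38, -9.76, -14.94, -22.85]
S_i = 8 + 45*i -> [8, 53, 98, 143, 188]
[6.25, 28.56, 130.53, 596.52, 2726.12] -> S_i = 6.25*4.57^i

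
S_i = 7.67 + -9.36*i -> [7.67, -1.69, -11.05, -20.41, -29.77]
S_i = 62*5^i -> [62, 310, 1550, 7750, 38750]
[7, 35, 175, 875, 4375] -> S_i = 7*5^i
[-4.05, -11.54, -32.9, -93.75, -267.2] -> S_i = -4.05*2.85^i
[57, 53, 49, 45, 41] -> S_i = 57 + -4*i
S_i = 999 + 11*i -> [999, 1010, 1021, 1032, 1043]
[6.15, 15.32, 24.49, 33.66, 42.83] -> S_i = 6.15 + 9.17*i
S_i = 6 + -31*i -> [6, -25, -56, -87, -118]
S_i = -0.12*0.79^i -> [-0.12, -0.09, -0.07, -0.06, -0.05]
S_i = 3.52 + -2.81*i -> [3.52, 0.71, -2.1, -4.91, -7.72]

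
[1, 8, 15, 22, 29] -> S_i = 1 + 7*i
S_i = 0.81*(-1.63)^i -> [0.81, -1.32, 2.15, -3.51, 5.72]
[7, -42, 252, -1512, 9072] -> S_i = 7*-6^i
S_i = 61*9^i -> [61, 549, 4941, 44469, 400221]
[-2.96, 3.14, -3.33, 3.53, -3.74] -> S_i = -2.96*(-1.06)^i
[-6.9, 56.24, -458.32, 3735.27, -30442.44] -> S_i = -6.90*(-8.15)^i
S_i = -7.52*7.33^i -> [-7.52, -55.12, -404.04, -2961.62, -21708.7]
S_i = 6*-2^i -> [6, -12, 24, -48, 96]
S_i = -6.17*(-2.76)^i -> [-6.17, 17.03, -47.0, 129.72, -358.03]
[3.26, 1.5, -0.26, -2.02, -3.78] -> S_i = 3.26 + -1.76*i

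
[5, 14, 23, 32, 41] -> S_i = 5 + 9*i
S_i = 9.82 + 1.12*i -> [9.82, 10.94, 12.06, 13.18, 14.3]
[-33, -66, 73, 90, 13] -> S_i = Random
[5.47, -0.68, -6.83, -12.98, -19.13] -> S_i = 5.47 + -6.15*i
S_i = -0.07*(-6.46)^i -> [-0.07, 0.45, -2.92, 18.87, -121.91]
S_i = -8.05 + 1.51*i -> [-8.05, -6.54, -5.03, -3.52, -2.01]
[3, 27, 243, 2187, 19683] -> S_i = 3*9^i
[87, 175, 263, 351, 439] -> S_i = 87 + 88*i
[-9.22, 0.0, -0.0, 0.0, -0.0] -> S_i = -9.22*-0.00^i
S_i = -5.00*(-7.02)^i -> [-5.0, 35.1, -246.4, 1729.74, -12142.79]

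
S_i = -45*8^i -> [-45, -360, -2880, -23040, -184320]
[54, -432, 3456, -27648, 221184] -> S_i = 54*-8^i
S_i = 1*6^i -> [1, 6, 36, 216, 1296]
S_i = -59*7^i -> [-59, -413, -2891, -20237, -141659]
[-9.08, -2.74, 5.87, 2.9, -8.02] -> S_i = Random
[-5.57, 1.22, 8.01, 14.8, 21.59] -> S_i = -5.57 + 6.79*i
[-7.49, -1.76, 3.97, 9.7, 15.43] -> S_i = -7.49 + 5.73*i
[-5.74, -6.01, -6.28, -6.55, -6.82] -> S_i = -5.74 + -0.27*i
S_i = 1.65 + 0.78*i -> [1.65, 2.43, 3.21, 3.99, 4.77]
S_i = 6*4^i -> [6, 24, 96, 384, 1536]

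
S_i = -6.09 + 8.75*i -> [-6.09, 2.66, 11.41, 20.16, 28.91]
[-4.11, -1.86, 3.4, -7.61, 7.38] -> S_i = Random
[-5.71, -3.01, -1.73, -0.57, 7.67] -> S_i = Random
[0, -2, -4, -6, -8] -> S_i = 0 + -2*i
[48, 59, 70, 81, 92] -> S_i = 48 + 11*i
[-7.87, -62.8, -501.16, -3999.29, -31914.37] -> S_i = -7.87*7.98^i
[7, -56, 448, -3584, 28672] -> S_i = 7*-8^i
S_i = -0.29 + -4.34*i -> [-0.29, -4.63, -8.97, -13.31, -17.65]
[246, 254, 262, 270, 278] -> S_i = 246 + 8*i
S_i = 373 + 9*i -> [373, 382, 391, 400, 409]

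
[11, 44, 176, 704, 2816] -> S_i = 11*4^i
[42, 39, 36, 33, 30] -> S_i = 42 + -3*i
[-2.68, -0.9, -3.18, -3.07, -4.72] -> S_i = Random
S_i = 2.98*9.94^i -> [2.98, 29.62, 294.43, 2926.68, 29091.21]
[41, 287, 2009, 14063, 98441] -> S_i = 41*7^i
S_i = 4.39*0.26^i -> [4.39, 1.14, 0.3, 0.08, 0.02]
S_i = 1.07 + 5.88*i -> [1.07, 6.95, 12.83, 18.71, 24.59]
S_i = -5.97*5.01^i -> [-5.97, -29.91, -149.85, -750.74, -3761.19]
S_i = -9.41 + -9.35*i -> [-9.41, -18.76, -28.11, -37.46, -46.81]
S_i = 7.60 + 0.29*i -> [7.6, 7.89, 8.18, 8.47, 8.76]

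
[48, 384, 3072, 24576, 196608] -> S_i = 48*8^i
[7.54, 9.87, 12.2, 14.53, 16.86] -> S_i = 7.54 + 2.33*i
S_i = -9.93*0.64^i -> [-9.93, -6.36, -4.07, -2.6, -1.67]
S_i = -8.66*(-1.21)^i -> [-8.66, 10.48, -12.68, 15.34, -18.56]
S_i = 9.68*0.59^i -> [9.68, 5.71, 3.37, 1.99, 1.17]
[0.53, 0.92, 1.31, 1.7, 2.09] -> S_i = 0.53 + 0.39*i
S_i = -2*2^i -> [-2, -4, -8, -16, -32]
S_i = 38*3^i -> [38, 114, 342, 1026, 3078]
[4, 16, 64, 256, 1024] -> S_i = 4*4^i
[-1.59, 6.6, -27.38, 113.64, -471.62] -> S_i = -1.59*(-4.15)^i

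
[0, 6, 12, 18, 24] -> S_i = 0 + 6*i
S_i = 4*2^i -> [4, 8, 16, 32, 64]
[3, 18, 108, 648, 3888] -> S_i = 3*6^i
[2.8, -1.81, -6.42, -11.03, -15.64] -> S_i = 2.80 + -4.61*i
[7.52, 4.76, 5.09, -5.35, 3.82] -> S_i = Random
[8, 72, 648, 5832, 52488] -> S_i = 8*9^i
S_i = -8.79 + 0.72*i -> [-8.79, -8.07, -7.35, -6.63, -5.91]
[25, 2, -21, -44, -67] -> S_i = 25 + -23*i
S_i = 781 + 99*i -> [781, 880, 979, 1078, 1177]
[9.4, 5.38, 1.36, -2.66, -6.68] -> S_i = 9.40 + -4.02*i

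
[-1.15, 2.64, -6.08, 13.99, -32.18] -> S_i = -1.15*(-2.30)^i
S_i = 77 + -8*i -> [77, 69, 61, 53, 45]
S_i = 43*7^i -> [43, 301, 2107, 14749, 103243]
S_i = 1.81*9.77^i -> [1.81, 17.68, 172.77, 1687.96, 16491.37]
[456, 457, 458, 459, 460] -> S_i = 456 + 1*i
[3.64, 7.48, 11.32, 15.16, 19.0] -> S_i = 3.64 + 3.84*i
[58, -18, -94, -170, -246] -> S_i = 58 + -76*i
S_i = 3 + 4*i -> [3, 7, 11, 15, 19]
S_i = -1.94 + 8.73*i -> [-1.94, 6.79, 15.52, 24.25, 32.98]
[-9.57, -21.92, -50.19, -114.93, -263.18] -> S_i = -9.57*2.29^i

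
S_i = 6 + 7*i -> [6, 13, 20, 27, 34]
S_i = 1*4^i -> [1, 4, 16, 64, 256]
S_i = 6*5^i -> [6, 30, 150, 750, 3750]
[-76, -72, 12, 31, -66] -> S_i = Random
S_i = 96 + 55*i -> [96, 151, 206, 261, 316]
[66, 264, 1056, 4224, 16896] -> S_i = 66*4^i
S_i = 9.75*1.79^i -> [9.75, 17.45, 31.24, 55.92, 100.1]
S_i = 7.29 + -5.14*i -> [7.29, 2.15, -2.99, -8.13, -13.27]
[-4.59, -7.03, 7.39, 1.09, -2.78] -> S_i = Random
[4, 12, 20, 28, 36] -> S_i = 4 + 8*i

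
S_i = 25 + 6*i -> [25, 31, 37, 43, 49]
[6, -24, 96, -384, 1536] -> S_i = 6*-4^i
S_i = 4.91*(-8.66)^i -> [4.91, -42.52, 368.23, -3188.86, 27615.51]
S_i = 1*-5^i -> [1, -5, 25, -125, 625]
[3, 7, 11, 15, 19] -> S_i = 3 + 4*i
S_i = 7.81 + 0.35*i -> [7.81, 8.16, 8.51, 8.86, 9.21]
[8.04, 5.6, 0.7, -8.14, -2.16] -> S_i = Random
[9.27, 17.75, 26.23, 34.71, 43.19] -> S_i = 9.27 + 8.48*i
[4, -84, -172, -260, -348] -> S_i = 4 + -88*i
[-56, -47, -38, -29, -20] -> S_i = -56 + 9*i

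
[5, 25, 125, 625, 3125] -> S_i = 5*5^i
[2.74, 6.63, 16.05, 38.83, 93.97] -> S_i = 2.74*2.42^i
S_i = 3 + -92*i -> [3, -89, -181, -273, -365]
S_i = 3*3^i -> [3, 9, 27, 81, 243]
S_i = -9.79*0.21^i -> [-9.79, -2.06, -0.43, -0.09, -0.02]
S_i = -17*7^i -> [-17, -119, -833, -5831, -40817]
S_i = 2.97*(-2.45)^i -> [2.97, -7.28, 17.83, -43.68, 107.01]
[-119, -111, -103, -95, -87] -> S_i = -119 + 8*i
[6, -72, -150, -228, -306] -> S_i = 6 + -78*i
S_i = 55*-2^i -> [55, -110, 220, -440, 880]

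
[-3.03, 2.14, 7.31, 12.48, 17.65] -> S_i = -3.03 + 5.17*i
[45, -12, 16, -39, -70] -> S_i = Random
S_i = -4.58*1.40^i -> [-4.58, -6.41, -8.98, -12.57, -17.59]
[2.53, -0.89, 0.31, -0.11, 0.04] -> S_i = 2.53*(-0.35)^i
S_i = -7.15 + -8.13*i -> [-7.15, -15.28, -23.41, -31.54, -39.67]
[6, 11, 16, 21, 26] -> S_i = 6 + 5*i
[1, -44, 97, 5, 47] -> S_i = Random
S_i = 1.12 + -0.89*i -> [1.12, 0.23, -0.66, -1.55, -2.44]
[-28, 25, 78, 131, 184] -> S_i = -28 + 53*i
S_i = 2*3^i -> [2, 6, 18, 54, 162]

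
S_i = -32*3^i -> [-32, -96, -288, -864, -2592]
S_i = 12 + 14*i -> [12, 26, 40, 54, 68]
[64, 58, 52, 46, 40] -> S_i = 64 + -6*i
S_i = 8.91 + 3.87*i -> [8.91, 12.78, 16.65, 20.52, 24.39]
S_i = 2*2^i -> [2, 4, 8, 16, 32]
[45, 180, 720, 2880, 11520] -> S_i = 45*4^i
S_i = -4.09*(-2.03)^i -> [-4.09, 8.3, -16.85, 34.21, -69.46]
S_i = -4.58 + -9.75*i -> [-4.58, -14.33, -24.08, -33.83, -43.58]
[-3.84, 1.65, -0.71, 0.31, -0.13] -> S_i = -3.84*(-0.43)^i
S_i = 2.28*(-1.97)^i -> [2.28, -4.49, 8.85, -17.43, 34.34]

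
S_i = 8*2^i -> [8, 16, 32, 64, 128]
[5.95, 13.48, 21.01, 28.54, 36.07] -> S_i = 5.95 + 7.53*i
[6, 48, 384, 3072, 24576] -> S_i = 6*8^i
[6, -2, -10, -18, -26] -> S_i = 6 + -8*i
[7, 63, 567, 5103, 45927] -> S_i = 7*9^i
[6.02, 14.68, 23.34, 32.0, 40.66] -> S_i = 6.02 + 8.66*i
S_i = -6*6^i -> [-6, -36, -216, -1296, -7776]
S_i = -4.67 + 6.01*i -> [-4.67, 1.34, 7.35, 13.36, 19.37]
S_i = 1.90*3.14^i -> [1.9, 5.97, 18.73, 58.82, 184.7]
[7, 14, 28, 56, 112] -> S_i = 7*2^i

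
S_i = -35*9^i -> [-35, -315, -2835, -25515, -229635]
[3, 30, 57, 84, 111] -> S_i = 3 + 27*i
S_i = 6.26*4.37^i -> [6.26, 27.36, 119.55, 522.42, 2282.97]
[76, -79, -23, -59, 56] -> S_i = Random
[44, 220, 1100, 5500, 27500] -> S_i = 44*5^i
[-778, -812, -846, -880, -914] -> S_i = -778 + -34*i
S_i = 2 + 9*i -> [2, 11, 20, 29, 38]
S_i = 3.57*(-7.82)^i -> [3.57, -27.92, 218.31, -1707.22, 13350.43]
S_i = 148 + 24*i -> [148, 172, 196, 220, 244]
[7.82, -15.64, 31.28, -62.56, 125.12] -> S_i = 7.82*(-2.00)^i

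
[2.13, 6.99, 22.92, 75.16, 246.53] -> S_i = 2.13*3.28^i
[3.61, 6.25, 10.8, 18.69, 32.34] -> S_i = 3.61*1.73^i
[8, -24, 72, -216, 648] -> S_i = 8*-3^i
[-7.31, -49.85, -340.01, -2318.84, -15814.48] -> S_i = -7.31*6.82^i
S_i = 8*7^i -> [8, 56, 392, 2744, 19208]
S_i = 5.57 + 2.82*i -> [5.57, 8.39, 11.21, 14.03, 16.85]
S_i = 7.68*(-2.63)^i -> [7.68, -20.2, 53.12, -139.71, 367.44]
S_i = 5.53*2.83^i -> [5.53, 15.65, 44.29, 125.34, 354.71]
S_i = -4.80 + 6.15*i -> [-4.8, 1.35, 7.5, 13.65, 19.8]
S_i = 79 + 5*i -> [79, 84, 89, 94, 99]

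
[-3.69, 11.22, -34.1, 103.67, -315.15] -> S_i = -3.69*(-3.04)^i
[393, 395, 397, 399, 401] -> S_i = 393 + 2*i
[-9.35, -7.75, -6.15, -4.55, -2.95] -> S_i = -9.35 + 1.60*i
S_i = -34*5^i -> [-34, -170, -850, -4250, -21250]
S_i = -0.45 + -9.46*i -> [-0.45, -9.91, -19.37, -28.83, -38.29]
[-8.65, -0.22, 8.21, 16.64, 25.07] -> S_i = -8.65 + 8.43*i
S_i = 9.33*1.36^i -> [9.33, 12.69, 17.26, 23.47, 31.92]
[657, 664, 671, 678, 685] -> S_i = 657 + 7*i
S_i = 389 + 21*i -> [389, 410, 431, 452, 473]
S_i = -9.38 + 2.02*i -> [-9.38, -7.36, -5.34, -3.32, -1.3]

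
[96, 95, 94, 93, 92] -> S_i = 96 + -1*i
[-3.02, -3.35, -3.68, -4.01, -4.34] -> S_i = -3.02 + -0.33*i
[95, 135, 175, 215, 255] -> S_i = 95 + 40*i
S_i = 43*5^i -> [43, 215, 1075, 5375, 26875]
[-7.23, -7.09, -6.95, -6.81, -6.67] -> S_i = -7.23 + 0.14*i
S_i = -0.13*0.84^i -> [-0.13, -0.11, -0.09, -0.08, -0.06]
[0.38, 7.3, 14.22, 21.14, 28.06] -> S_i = 0.38 + 6.92*i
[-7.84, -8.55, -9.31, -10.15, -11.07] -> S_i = -7.84*1.09^i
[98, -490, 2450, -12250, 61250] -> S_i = 98*-5^i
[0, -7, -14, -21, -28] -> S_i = 0 + -7*i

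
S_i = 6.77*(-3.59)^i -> [6.77, -24.3, 87.25, -313.24, 1124.52]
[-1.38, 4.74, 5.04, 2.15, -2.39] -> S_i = Random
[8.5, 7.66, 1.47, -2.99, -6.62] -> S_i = Random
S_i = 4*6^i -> [4, 24, 144, 864, 5184]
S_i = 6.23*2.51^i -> [6.23, 15.64, 39.25, 98.52, 247.28]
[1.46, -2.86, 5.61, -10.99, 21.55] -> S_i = 1.46*(-1.96)^i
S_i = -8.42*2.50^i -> [-8.42, -21.05, -52.62, -131.56, -328.91]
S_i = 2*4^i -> [2, 8, 32, 128, 512]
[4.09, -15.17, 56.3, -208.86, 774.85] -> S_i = 4.09*(-3.71)^i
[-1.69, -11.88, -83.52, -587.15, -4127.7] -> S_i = -1.69*7.03^i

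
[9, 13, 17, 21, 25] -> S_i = 9 + 4*i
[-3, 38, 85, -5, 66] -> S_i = Random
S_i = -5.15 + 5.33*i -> [-5.15, 0.18, 5.51, 10.84, 16.17]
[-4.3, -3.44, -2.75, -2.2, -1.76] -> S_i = -4.30*0.80^i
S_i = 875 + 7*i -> [875, 882, 889, 896, 903]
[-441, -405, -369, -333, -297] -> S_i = -441 + 36*i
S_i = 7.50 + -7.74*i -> [7.5, -0.24, -7.98, -15.72, -23.46]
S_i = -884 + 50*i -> [-884, -834, -784, -734, -684]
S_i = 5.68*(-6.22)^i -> [5.68, -35.33, 219.75, -1366.85, 8501.78]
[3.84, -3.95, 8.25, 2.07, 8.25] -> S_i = Random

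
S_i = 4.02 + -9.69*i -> [4.02, -5.67, -15.36, -25.05, -34.74]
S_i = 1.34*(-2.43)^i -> [1.34, -3.26, 7.91, -19.23, 46.72]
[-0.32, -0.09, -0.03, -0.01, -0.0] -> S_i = -0.32*0.28^i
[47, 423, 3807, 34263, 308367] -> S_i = 47*9^i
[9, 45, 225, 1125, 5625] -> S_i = 9*5^i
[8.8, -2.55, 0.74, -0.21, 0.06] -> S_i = 8.80*(-0.29)^i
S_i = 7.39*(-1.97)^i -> [7.39, -14.56, 28.68, -56.5, 111.3]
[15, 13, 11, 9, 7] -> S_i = 15 + -2*i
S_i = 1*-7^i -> [1, -7, 49, -343, 2401]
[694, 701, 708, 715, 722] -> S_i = 694 + 7*i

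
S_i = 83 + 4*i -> [83, 87, 91, 95, 99]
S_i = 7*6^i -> [7, 42, 252, 1512, 9072]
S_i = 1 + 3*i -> [1, 4, 7, 10, 13]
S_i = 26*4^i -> [26, 104, 416, 1664, 6656]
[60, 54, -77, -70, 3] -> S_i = Random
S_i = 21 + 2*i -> [21, 23, 25, 27, 29]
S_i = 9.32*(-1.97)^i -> [9.32, -18.36, 36.17, -71.25, 140.37]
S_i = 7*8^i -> [7, 56, 448, 3584, 28672]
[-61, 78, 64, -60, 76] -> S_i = Random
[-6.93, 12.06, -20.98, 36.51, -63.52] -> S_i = -6.93*(-1.74)^i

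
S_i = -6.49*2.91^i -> [-6.49, -18.89, -54.96, -159.93, -465.39]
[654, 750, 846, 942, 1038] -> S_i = 654 + 96*i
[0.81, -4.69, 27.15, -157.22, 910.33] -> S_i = 0.81*(-5.79)^i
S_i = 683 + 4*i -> [683, 687, 691, 695, 699]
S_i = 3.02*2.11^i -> [3.02, 6.37, 13.45, 28.37, 59.86]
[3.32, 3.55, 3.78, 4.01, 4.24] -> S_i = 3.32 + 0.23*i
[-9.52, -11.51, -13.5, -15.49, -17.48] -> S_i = -9.52 + -1.99*i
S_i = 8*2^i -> [8, 16, 32, 64, 128]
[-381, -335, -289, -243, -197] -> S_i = -381 + 46*i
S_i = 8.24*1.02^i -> [8.24, 8.4, 8.57, 8.74, 8.92]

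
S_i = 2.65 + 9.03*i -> [2.65, 11.68, 20.71, 29.74, 38.77]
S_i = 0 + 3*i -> [0, 3, 6, 9, 12]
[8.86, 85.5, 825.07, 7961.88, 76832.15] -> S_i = 8.86*9.65^i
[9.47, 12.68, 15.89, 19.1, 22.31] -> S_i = 9.47 + 3.21*i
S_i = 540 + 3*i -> [540, 543, 546, 549, 552]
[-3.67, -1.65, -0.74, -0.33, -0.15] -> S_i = -3.67*0.45^i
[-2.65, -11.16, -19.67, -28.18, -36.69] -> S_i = -2.65 + -8.51*i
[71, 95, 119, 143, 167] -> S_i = 71 + 24*i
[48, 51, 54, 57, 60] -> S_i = 48 + 3*i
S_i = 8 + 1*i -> [8, 9, 10, 11, 12]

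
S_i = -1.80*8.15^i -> [-1.8, -14.67, -119.56, -974.42, -7941.51]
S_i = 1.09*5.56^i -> [1.09, 6.06, 33.7, 187.35, 1041.66]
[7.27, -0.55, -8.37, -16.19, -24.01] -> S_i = 7.27 + -7.82*i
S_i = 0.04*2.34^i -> [0.04, 0.09, 0.22, 0.51, 1.2]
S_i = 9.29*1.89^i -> [9.29, 17.56, 33.18, 62.72, 118.54]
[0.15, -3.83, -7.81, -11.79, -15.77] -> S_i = 0.15 + -3.98*i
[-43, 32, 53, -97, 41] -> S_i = Random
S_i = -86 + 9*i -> [-86, -77, -68, -59, -50]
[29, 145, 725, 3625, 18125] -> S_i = 29*5^i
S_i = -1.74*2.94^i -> [-1.74, -5.12, -15.04, -44.22, -130.0]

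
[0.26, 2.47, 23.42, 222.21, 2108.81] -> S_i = 0.26*9.49^i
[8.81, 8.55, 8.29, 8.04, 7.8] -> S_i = 8.81*0.97^i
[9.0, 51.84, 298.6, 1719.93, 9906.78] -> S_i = 9.00*5.76^i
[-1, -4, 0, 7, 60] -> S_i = Random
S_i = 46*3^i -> [46, 138, 414, 1242, 3726]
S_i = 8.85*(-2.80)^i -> [8.85, -24.78, 69.38, -194.28, 543.97]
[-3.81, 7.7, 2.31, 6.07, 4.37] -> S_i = Random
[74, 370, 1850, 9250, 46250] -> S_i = 74*5^i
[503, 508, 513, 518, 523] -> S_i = 503 + 5*i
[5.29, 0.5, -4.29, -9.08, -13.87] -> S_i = 5.29 + -4.79*i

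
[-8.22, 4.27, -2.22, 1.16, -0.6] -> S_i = -8.22*(-0.52)^i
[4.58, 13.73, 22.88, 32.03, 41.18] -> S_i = 4.58 + 9.15*i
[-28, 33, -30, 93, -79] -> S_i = Random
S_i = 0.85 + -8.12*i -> [0.85, -7.27, -15.39, -23.51, -31.63]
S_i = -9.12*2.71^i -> [-9.12, -24.72, -66.98, -181.51, -491.89]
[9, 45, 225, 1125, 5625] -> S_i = 9*5^i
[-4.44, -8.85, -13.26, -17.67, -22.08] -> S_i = -4.44 + -4.41*i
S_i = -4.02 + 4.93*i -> [-4.02, 0.91, 5.84, 10.77, 15.7]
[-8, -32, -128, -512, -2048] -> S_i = -8*4^i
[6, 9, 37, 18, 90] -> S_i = Random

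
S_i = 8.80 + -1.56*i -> [8.8, 7.24, 5.68, 4.12, 2.56]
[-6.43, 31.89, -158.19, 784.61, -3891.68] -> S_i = -6.43*(-4.96)^i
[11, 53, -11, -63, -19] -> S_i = Random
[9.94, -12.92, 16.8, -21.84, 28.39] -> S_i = 9.94*(-1.30)^i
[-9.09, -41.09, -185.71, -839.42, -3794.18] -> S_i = -9.09*4.52^i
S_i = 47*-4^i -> [47, -188, 752, -3008, 12032]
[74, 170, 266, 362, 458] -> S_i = 74 + 96*i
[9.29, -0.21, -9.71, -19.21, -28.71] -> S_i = 9.29 + -9.50*i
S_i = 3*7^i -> [3, 21, 147, 1029, 7203]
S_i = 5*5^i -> [5, 25, 125, 625, 3125]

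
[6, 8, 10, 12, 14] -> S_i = 6 + 2*i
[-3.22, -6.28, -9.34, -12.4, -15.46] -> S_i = -3.22 + -3.06*i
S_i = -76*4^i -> [-76, -304, -1216, -4864, -19456]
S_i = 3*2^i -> [3, 6, 12, 24, 48]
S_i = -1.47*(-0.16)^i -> [-1.47, 0.24, -0.04, 0.01, -0.0]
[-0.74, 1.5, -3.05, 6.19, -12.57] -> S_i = -0.74*(-2.03)^i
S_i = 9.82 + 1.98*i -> [9.82, 11.8, 13.78, 15.76, 17.74]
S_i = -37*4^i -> [-37, -148, -592, -2368, -9472]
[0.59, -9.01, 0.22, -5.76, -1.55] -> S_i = Random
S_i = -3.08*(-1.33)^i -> [-3.08, 4.1, -5.45, 7.25, -9.64]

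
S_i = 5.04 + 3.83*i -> [5.04, 8.87, 12.7, 16.53, 20.36]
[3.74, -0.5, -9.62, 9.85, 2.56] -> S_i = Random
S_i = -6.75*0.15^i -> [-6.75, -1.01, -0.15, -0.02, -0.0]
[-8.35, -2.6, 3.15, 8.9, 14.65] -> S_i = -8.35 + 5.75*i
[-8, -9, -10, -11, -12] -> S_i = -8 + -1*i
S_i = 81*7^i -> [81, 567, 3969, 27783, 194481]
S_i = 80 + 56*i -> [80, 136, 192, 248, 304]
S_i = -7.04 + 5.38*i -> [-7.04, -1.66, 3.72, 9.1, 14.48]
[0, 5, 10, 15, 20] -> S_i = 0 + 5*i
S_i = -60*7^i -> [-60, -420, -2940, -20580, -144060]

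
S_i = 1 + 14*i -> [1, 15, 29, 43, 57]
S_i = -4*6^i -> [-4, -24, -144, -864, -5184]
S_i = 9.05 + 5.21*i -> [9.05, 14.26, 19.47, 24.68, 29.89]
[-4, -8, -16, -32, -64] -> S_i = -4*2^i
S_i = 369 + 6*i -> [369, 375, 381, 387, 393]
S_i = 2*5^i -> [2, 10, 50, 250, 1250]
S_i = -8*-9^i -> [-8, 72, -648, 5832, -52488]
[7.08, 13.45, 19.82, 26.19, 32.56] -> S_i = 7.08 + 6.37*i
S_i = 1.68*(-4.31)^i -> [1.68, -7.24, 31.21, -134.51, 579.72]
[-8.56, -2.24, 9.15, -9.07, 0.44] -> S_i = Random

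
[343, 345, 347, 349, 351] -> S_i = 343 + 2*i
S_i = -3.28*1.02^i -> [-3.28, -3.35, -3.41, -3.48, -3.55]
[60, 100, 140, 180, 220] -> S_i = 60 + 40*i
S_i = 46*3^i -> [46, 138, 414, 1242, 3726]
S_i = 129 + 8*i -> [129, 137, 145, 153, 161]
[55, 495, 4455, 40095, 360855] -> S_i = 55*9^i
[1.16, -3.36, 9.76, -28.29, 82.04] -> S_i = 1.16*(-2.90)^i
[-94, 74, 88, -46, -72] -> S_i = Random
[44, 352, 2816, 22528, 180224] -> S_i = 44*8^i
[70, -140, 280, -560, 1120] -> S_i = 70*-2^i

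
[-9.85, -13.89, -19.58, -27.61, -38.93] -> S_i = -9.85*1.41^i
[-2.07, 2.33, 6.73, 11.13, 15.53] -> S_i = -2.07 + 4.40*i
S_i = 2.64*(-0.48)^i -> [2.64, -1.27, 0.61, -0.29, 0.14]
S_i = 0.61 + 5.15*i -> [0.61, 5.76, 10.91, 16.06, 21.21]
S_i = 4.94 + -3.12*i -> [4.94, 1.82, -1.3, -4.42, -7.54]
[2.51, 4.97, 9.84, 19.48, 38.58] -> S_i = 2.51*1.98^i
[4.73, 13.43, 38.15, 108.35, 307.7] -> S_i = 4.73*2.84^i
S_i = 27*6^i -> [27, 162, 972, 5832, 34992]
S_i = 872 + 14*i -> [872, 886, 900, 914, 928]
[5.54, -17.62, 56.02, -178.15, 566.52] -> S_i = 5.54*(-3.18)^i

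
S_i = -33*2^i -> [-33, -66, -132, -264, -528]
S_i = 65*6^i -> [65, 390, 2340, 14040, 84240]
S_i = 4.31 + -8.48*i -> [4.31, -4.17, -12.65, -21.13, -29.61]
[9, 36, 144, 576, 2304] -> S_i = 9*4^i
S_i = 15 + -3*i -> [15, 12, 9, 6, 3]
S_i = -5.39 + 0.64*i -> [-5.39, -4.75, -4.11, -3.47, -2.83]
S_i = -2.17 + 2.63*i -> [-2.17, 0.46, 3.09, 5.72, 8.35]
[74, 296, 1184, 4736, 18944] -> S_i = 74*4^i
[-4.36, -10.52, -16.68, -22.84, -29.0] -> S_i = -4.36 + -6.16*i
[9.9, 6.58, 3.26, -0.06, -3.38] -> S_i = 9.90 + -3.32*i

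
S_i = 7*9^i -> [7, 63, 567, 5103, 45927]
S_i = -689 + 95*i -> [-689, -594, -499, -404, -309]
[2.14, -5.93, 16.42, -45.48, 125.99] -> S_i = 2.14*(-2.77)^i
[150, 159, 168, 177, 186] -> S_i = 150 + 9*i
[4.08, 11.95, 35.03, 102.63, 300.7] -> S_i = 4.08*2.93^i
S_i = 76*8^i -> [76, 608, 4864, 38912, 311296]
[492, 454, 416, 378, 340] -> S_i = 492 + -38*i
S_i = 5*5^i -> [5, 25, 125, 625, 3125]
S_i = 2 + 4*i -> [2, 6, 10, 14, 18]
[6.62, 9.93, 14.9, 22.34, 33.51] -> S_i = 6.62*1.50^i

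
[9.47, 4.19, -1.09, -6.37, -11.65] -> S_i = 9.47 + -5.28*i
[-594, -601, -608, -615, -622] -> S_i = -594 + -7*i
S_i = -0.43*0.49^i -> [-0.43, -0.21, -0.1, -0.05, -0.02]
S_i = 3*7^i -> [3, 21, 147, 1029, 7203]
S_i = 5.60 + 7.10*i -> [5.6, 12.7, 19.8, 26.9, 34.0]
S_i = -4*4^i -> [-4, -16, -64, -256, -1024]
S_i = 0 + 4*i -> [0, 4, 8, 12, 16]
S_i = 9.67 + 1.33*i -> [9.67, 11.0, 12.33, 13.66, 14.99]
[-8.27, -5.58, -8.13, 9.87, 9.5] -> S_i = Random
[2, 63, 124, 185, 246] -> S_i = 2 + 61*i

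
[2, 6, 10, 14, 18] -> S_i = 2 + 4*i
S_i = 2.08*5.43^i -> [2.08, 11.29, 61.33, 333.01, 1808.27]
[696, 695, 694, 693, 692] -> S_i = 696 + -1*i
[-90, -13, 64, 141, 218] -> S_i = -90 + 77*i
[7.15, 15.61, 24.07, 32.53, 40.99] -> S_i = 7.15 + 8.46*i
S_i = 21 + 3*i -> [21, 24, 27, 30, 33]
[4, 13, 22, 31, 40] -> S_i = 4 + 9*i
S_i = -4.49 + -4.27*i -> [-4.49, -8.76, -13.03, -17.3, -21.57]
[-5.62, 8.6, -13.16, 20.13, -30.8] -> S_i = -5.62*(-1.53)^i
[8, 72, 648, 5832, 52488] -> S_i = 8*9^i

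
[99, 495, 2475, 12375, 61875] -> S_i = 99*5^i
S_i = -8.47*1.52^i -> [-8.47, -12.87, -19.57, -29.75, -45.21]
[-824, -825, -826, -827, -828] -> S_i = -824 + -1*i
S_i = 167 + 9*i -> [167, 176, 185, 194, 203]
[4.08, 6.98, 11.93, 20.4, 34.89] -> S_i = 4.08*1.71^i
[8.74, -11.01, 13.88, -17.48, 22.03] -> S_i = 8.74*(-1.26)^i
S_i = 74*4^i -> [74, 296, 1184, 4736, 18944]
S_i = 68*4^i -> [68, 272, 1088, 4352, 17408]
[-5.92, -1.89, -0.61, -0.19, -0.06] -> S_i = -5.92*0.32^i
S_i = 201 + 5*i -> [201, 206, 211, 216, 221]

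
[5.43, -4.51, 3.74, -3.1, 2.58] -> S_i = 5.43*(-0.83)^i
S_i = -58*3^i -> [-58, -174, -522, -1566, -4698]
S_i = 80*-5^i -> [80, -400, 2000, -10000, 50000]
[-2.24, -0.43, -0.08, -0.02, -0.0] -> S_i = -2.24*0.19^i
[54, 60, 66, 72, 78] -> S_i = 54 + 6*i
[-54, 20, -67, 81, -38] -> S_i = Random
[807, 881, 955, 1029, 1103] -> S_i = 807 + 74*i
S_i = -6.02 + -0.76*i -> [-6.02, -6.78, -7.54, -8.3, -9.06]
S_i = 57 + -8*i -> [57, 49, 41, 33, 25]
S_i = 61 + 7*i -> [61, 68, 75, 82, 89]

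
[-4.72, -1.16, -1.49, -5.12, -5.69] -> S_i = Random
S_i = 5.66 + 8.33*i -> [5.66, 13.99, 22.32, 30.65, 38.98]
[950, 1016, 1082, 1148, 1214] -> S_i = 950 + 66*i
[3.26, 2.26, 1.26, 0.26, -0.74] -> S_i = 3.26 + -1.00*i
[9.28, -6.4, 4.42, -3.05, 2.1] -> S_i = 9.28*(-0.69)^i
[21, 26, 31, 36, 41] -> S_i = 21 + 5*i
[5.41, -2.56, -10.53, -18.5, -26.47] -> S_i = 5.41 + -7.97*i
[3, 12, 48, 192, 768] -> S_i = 3*4^i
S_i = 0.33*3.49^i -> [0.33, 1.15, 4.02, 14.03, 48.96]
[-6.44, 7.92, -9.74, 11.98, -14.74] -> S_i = -6.44*(-1.23)^i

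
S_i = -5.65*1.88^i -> [-5.65, -10.62, -19.97, -37.54, -70.58]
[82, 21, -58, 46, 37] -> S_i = Random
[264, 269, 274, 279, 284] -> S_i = 264 + 5*i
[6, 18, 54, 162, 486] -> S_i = 6*3^i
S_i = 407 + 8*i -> [407, 415, 423, 431, 439]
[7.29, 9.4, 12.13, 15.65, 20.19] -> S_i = 7.29*1.29^i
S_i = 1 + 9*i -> [1, 10, 19, 28, 37]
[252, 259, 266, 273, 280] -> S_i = 252 + 7*i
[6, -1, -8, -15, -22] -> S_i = 6 + -7*i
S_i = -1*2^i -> [-1, -2, -4, -8, -16]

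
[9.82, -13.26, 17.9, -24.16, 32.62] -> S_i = 9.82*(-1.35)^i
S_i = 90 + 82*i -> [90, 172, 254, 336, 418]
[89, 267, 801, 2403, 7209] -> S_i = 89*3^i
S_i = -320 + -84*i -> [-320, -404, -488, -572, -656]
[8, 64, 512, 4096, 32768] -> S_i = 8*8^i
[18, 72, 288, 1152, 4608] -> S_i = 18*4^i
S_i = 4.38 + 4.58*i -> [4.38, 8.96, 13.54, 18.12, 22.7]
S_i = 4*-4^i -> [4, -16, 64, -256, 1024]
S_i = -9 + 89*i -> [-9, 80, 169, 258, 347]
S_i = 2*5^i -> [2, 10, 50, 250, 1250]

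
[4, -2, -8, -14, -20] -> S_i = 4 + -6*i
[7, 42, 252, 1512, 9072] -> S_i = 7*6^i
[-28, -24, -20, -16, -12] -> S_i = -28 + 4*i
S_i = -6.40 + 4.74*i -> [-6.4, -1.66, 3.08, 7.82, 12.56]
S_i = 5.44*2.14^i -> [5.44, 11.64, 24.91, 53.31, 114.09]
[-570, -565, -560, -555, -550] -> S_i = -570 + 5*i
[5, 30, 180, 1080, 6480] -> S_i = 5*6^i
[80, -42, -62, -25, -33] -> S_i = Random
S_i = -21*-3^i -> [-21, 63, -189, 567, -1701]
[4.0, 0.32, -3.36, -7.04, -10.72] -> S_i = 4.00 + -3.68*i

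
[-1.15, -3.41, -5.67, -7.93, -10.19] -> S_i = -1.15 + -2.26*i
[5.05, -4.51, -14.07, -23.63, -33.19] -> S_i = 5.05 + -9.56*i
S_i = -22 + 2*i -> [-22, -20, -18, -16, -14]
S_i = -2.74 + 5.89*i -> [-2.74, 3.15, 9.04, 14.93, 20.82]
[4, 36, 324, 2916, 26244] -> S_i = 4*9^i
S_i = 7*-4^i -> [7, -28, 112, -448, 1792]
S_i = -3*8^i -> [-3, -24, -192, -1536, -12288]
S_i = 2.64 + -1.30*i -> [2.64, 1.34, 0.04, -1.26, -2.56]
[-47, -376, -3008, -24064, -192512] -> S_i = -47*8^i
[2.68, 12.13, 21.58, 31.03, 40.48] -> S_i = 2.68 + 9.45*i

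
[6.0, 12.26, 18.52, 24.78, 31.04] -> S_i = 6.00 + 6.26*i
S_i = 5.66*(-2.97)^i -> [5.66, -16.81, 49.93, -148.28, 440.39]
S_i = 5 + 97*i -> [5, 102, 199, 296, 393]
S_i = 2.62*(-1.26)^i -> [2.62, -3.3, 4.16, -5.24, 6.6]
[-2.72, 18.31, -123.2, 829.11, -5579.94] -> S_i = -2.72*(-6.73)^i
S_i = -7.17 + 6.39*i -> [-7.17, -0.78, 5.61, 12.0, 18.39]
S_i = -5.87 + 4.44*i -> [-5.87, -1.43, 3.01, 7.45, 11.89]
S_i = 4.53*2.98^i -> [4.53, 13.5, 40.23, 119.88, 357.24]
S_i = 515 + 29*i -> [515, 544, 573, 602, 631]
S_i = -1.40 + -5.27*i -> [-1.4, -6.67, -11.94, -17.21, -22.48]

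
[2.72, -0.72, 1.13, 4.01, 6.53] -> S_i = Random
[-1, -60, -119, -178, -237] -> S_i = -1 + -59*i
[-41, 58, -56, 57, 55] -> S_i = Random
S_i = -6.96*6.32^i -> [-6.96, -43.99, -278.0, -1756.95, -11103.95]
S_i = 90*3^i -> [90, 270, 810, 2430, 7290]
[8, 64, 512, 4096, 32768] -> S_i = 8*8^i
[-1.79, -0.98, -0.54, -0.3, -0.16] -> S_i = -1.79*0.55^i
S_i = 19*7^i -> [19, 133, 931, 6517, 45619]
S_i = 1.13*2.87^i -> [1.13, 3.24, 9.31, 26.71, 76.67]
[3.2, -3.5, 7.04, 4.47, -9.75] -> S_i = Random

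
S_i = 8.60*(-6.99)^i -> [8.6, -60.11, 420.2, -2937.18, 20530.86]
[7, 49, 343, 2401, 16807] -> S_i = 7*7^i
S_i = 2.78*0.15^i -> [2.78, 0.42, 0.06, 0.01, 0.0]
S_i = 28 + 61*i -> [28, 89, 150, 211, 272]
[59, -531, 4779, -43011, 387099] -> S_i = 59*-9^i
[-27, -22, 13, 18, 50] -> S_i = Random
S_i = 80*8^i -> [80, 640, 5120, 40960, 327680]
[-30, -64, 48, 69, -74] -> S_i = Random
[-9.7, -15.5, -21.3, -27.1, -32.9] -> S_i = -9.70 + -5.80*i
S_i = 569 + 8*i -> [569, 577, 585, 593, 601]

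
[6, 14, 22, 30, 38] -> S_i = 6 + 8*i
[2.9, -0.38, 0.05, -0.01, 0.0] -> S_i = 2.90*(-0.13)^i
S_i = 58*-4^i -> [58, -232, 928, -3712, 14848]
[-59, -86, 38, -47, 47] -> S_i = Random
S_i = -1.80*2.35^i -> [-1.8, -4.23, -9.94, -23.36, -54.9]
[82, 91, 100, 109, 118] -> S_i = 82 + 9*i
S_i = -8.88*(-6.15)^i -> [-8.88, 54.61, -335.86, 2065.56, -12703.21]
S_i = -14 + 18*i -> [-14, 4, 22, 40, 58]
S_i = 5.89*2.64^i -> [5.89, 15.55, 41.05, 108.37, 286.11]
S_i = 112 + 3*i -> [112, 115, 118, 121, 124]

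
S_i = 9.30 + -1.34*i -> [9.3, 7.96, 6.62, 5.28, 3.94]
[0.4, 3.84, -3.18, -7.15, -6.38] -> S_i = Random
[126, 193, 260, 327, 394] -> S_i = 126 + 67*i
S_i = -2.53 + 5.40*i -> [-2.53, 2.87, 8.27, 13.67, 19.07]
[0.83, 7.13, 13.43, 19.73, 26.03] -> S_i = 0.83 + 6.30*i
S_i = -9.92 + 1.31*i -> [-9.92, -8.61, -7.3, -5.99, -4.68]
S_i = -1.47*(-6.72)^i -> [-1.47, 9.88, -66.38, 446.09, -2997.74]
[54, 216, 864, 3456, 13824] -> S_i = 54*4^i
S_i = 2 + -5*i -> [2, -3, -8, -13, -18]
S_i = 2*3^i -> [2, 6, 18, 54, 162]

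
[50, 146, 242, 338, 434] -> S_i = 50 + 96*i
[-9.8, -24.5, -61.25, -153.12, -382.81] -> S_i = -9.80*2.50^i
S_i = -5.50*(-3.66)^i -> [-5.5, 20.13, -73.68, 269.65, -986.93]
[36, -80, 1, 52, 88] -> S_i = Random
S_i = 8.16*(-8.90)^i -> [8.16, -72.62, 646.35, -5752.55, 51197.67]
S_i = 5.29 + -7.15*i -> [5.29, -1.86, -9.01, -16.16, -23.31]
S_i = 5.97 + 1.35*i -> [5.97, 7.32, 8.67, 10.02, 11.37]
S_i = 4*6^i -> [4, 24, 144, 864, 5184]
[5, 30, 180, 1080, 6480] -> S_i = 5*6^i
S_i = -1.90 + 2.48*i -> [-1.9, 0.58, 3.06, 5.54, 8.02]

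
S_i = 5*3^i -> [5, 15, 45, 135, 405]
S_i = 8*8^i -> [8, 64, 512, 4096, 32768]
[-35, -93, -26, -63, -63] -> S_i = Random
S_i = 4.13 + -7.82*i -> [4.13, -3.69, -11.51, -19.33, -27.15]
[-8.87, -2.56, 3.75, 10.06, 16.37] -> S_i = -8.87 + 6.31*i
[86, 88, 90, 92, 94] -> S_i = 86 + 2*i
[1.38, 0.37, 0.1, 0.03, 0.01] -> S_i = 1.38*0.27^i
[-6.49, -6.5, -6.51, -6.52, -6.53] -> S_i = -6.49 + -0.01*i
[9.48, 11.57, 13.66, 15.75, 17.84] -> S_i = 9.48 + 2.09*i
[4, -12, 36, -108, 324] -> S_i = 4*-3^i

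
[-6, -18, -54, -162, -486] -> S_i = -6*3^i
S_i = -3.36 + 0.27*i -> [-3.36, -3.09, -2.82, -2.55, -2.28]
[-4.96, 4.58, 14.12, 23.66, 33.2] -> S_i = -4.96 + 9.54*i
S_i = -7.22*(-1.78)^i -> [-7.22, 12.85, -22.88, 40.72, -72.48]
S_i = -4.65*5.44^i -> [-4.65, -25.3, -137.61, -748.6, -4072.38]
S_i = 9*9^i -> [9, 81, 729, 6561, 59049]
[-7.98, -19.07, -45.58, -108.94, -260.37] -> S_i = -7.98*2.39^i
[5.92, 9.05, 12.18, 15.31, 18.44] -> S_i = 5.92 + 3.13*i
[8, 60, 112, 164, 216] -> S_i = 8 + 52*i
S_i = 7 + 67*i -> [7, 74, 141, 208, 275]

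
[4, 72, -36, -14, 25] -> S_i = Random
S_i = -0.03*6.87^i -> [-0.03, -0.21, -1.42, -9.73, -66.83]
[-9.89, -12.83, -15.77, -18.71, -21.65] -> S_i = -9.89 + -2.94*i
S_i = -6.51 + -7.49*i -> [-6.51, -14.0, -21.49, -28.98, -36.47]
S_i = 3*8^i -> [3, 24, 192, 1536, 12288]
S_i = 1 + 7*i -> [1, 8, 15, 22, 29]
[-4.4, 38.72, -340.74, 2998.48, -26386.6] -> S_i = -4.40*(-8.80)^i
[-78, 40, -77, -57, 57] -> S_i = Random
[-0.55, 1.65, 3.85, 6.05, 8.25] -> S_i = -0.55 + 2.20*i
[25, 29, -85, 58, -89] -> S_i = Random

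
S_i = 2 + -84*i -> [2, -82, -166, -250, -334]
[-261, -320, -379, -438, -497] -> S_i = -261 + -59*i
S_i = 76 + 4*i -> [76, 80, 84, 88, 92]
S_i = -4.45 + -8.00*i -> [-4.45, -12.45, -20.45, -28.45, -36.45]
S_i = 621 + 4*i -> [621, 625, 629, 633, 637]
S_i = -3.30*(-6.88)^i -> [-3.3, 22.7, -156.2, 1074.68, -7393.8]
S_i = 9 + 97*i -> [9, 106, 203, 300, 397]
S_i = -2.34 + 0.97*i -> [-2.34, -1.37, -0.4, 0.57, 1.54]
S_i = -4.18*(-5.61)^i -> [-4.18, 23.45, -131.55, 738.01, -4140.26]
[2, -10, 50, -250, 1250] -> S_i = 2*-5^i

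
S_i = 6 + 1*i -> [6, 7, 8, 9, 10]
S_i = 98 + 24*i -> [98, 122, 146, 170, 194]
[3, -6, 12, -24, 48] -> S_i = 3*-2^i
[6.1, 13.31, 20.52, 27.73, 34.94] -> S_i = 6.10 + 7.21*i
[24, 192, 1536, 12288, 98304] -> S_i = 24*8^i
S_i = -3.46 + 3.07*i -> [-3.46, -0.39, 2.68, 5.75, 8.82]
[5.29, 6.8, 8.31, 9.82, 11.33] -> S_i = 5.29 + 1.51*i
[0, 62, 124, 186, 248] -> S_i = 0 + 62*i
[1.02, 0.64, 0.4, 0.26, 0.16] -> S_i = 1.02*0.63^i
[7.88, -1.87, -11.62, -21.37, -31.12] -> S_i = 7.88 + -9.75*i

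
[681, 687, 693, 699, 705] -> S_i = 681 + 6*i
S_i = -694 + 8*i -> [-694, -686, -678, -670, -662]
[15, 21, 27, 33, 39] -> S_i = 15 + 6*i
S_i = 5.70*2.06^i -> [5.7, 11.74, 24.19, 49.83, 102.65]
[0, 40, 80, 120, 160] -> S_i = 0 + 40*i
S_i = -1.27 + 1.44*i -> [-1.27, 0.17, 1.61, 3.05, 4.49]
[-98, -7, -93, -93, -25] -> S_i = Random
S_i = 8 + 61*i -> [8, 69, 130, 191, 252]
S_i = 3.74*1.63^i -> [3.74, 6.1, 9.94, 16.2, 26.4]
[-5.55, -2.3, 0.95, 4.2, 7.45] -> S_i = -5.55 + 3.25*i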